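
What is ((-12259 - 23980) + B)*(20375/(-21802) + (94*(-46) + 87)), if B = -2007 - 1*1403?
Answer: 3663387157401/21802 ≈ 1.6803e+8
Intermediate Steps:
B = -3410 (B = -2007 - 1403 = -3410)
((-12259 - 23980) + B)*(20375/(-21802) + (94*(-46) + 87)) = ((-12259 - 23980) - 3410)*(20375/(-21802) + (94*(-46) + 87)) = (-36239 - 3410)*(20375*(-1/21802) + (-4324 + 87)) = -39649*(-20375/21802 - 4237) = -39649*(-92395449/21802) = 3663387157401/21802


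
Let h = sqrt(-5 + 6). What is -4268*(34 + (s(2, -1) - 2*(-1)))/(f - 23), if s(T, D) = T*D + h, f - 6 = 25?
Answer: -37345/2 ≈ -18673.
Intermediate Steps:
f = 31 (f = 6 + 25 = 31)
h = 1 (h = sqrt(1) = 1)
s(T, D) = 1 + D*T (s(T, D) = T*D + 1 = D*T + 1 = 1 + D*T)
-4268*(34 + (s(2, -1) - 2*(-1)))/(f - 23) = -4268*(34 + ((1 - 1*2) - 2*(-1)))/(31 - 23) = -4268*(34 + ((1 - 2) + 2))/8 = -4268*(34 + (-1 + 2))/8 = -4268*(34 + 1)/8 = -149380/8 = -4268*35/8 = -37345/2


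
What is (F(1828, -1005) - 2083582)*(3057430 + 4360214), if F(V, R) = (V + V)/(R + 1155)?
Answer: -386377218202456/25 ≈ -1.5455e+13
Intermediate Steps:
F(V, R) = 2*V/(1155 + R) (F(V, R) = (2*V)/(1155 + R) = 2*V/(1155 + R))
(F(1828, -1005) - 2083582)*(3057430 + 4360214) = (2*1828/(1155 - 1005) - 2083582)*(3057430 + 4360214) = (2*1828/150 - 2083582)*7417644 = (2*1828*(1/150) - 2083582)*7417644 = (1828/75 - 2083582)*7417644 = -156266822/75*7417644 = -386377218202456/25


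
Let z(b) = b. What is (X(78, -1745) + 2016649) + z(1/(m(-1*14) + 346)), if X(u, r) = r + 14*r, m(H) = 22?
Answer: 732494433/368 ≈ 1.9905e+6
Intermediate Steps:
X(u, r) = 15*r
(X(78, -1745) + 2016649) + z(1/(m(-1*14) + 346)) = (15*(-1745) + 2016649) + 1/(22 + 346) = (-26175 + 2016649) + 1/368 = 1990474 + 1/368 = 732494433/368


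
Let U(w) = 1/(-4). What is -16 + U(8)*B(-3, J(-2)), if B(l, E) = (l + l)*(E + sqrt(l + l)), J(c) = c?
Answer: -19 + 3*I*sqrt(6)/2 ≈ -19.0 + 3.6742*I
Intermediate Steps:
B(l, E) = 2*l*(E + sqrt(2)*sqrt(l)) (B(l, E) = (2*l)*(E + sqrt(2*l)) = (2*l)*(E + sqrt(2)*sqrt(l)) = 2*l*(E + sqrt(2)*sqrt(l)))
U(w) = -1/4
-16 + U(8)*B(-3, J(-2)) = -16 - (2*(-2)*(-3) + 2*sqrt(2)*(-3)**(3/2))/4 = -16 - (12 + 2*sqrt(2)*(-3*I*sqrt(3)))/4 = -16 - (12 - 6*I*sqrt(6))/4 = -16 + (-3 + 3*I*sqrt(6)/2) = -19 + 3*I*sqrt(6)/2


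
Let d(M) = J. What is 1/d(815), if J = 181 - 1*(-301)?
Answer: 1/482 ≈ 0.0020747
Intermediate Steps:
J = 482 (J = 181 + 301 = 482)
d(M) = 482
1/d(815) = 1/482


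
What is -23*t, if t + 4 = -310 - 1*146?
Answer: 10580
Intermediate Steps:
t = -460 (t = -4 + (-310 - 1*146) = -4 + (-310 - 146) = -4 - 456 = -460)
-23*t = -23*(-460) = 10580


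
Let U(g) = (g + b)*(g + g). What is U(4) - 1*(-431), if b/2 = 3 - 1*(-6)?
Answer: 607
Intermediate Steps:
b = 18 (b = 2*(3 - 1*(-6)) = 2*(3 + 6) = 2*9 = 18)
U(g) = 2*g*(18 + g) (U(g) = (g + 18)*(g + g) = (18 + g)*(2*g) = 2*g*(18 + g))
U(4) - 1*(-431) = 2*4*(18 + 4) - 1*(-431) = 2*4*22 + 431 = 176 + 431 = 607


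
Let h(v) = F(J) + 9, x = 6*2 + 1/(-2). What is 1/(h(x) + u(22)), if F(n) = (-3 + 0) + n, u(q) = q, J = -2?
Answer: 1/26 ≈ 0.038462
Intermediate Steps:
x = 23/2 (x = 12 - ½ = 23/2 ≈ 11.500)
F(n) = -3 + n
h(v) = 4 (h(v) = (-3 - 2) + 9 = -5 + 9 = 4)
1/(h(x) + u(22)) = 1/(4 + 22) = 1/26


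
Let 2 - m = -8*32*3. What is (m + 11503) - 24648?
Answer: -12375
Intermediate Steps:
m = 770 (m = 2 - (-8*32)*3 = 2 - (-256)*3 = 2 - 1*(-768) = 2 + 768 = 770)
(m + 11503) - 24648 = (770 + 11503) - 24648 = 12273 - 24648 = -12375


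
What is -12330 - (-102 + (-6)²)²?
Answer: -16686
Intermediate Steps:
-12330 - (-102 + (-6)²)² = -12330 - (-102 + 36)² = -12330 - 1*(-66)² = -12330 - 1*4356 = -12330 - 4356 = -16686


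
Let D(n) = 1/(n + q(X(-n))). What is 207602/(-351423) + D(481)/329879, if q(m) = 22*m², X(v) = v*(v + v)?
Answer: -322588722137741953295759/546069385168792644466593 ≈ -0.59075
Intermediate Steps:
X(v) = 2*v² (X(v) = v*(2*v) = 2*v²)
D(n) = 1/(n + 88*n⁴) (D(n) = 1/(n + 22*(2*(-n)²)²) = 1/(n + 22*(2*n²)²) = 1/(n + 22*(4*n⁴)) = 1/(n + 88*n⁴))
207602/(-351423) + D(481)/329879 = 207602/(-351423) + 1/((481 + 88*481⁴)*329879) = 207602*(-1/351423) + (1/329879)/(481 + 88*53527912321) = -207602/351423 + (1/329879)/(481 + 4710456284248) = -207602/351423 + (1/329879)/4710456284729 = -207602/351423 + (1/4710456284729)*(1/329879) = -207602/351423 + 1/1553880608750117791 = -322588722137741953295759/546069385168792644466593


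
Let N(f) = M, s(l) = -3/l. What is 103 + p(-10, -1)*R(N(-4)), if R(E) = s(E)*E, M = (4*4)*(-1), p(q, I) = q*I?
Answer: 73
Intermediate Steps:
p(q, I) = I*q
M = -16 (M = 16*(-1) = -16)
N(f) = -16
R(E) = -3 (R(E) = (-3/E)*E = -3)
103 + p(-10, -1)*R(N(-4)) = 103 - 1*(-10)*(-3) = 103 + 10*(-3) = 103 - 30 = 73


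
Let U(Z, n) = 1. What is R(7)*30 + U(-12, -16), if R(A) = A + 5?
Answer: 361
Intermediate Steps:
R(A) = 5 + A
R(7)*30 + U(-12, -16) = (5 + 7)*30 + 1 = 12*30 + 1 = 360 + 1 = 361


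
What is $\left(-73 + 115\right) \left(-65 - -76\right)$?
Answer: $462$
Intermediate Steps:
$\left(-73 + 115\right) \left(-65 - -76\right) = 42 \left(-65 + 76\right) = 42 \cdot 11 = 462$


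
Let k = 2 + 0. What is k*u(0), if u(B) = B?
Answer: 0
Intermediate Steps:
k = 2
k*u(0) = 2*0 = 0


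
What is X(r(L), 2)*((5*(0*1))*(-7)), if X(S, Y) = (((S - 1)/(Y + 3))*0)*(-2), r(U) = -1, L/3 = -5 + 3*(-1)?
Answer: 0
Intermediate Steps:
L = -24 (L = 3*(-5 + 3*(-1)) = 3*(-5 - 3) = 3*(-8) = -24)
X(S, Y) = 0 (X(S, Y) = (((-1 + S)/(3 + Y))*0)*(-2) = 0*(-2) = 0)
X(r(L), 2)*((5*(0*1))*(-7)) = 0*((5*(0*1))*(-7)) = 0*((5*0)*(-7)) = 0*(0*(-7)) = 0*0 = 0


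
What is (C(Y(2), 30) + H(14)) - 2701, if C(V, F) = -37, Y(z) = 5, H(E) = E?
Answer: -2724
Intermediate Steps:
(C(Y(2), 30) + H(14)) - 2701 = (-37 + 14) - 2701 = -23 - 2701 = -2724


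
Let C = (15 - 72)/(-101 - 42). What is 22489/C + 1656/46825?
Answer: 150585876167/2669025 ≈ 56420.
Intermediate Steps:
C = 57/143 (C = -57/(-143) = -57*(-1/143) = 57/143 ≈ 0.39860)
22489/C + 1656/46825 = 22489/(57/143) + 1656/46825 = 22489*(143/57) + 1656*(1/46825) = 3215927/57 + 1656/46825 = 150585876167/2669025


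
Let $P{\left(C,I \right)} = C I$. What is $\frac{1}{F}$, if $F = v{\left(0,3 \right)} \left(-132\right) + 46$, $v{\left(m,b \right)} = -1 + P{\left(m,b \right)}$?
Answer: $\frac{1}{178} \approx 0.005618$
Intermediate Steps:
$v{\left(m,b \right)} = -1 + b m$ ($v{\left(m,b \right)} = -1 + m b = -1 + b m$)
$F = 178$ ($F = \left(-1 + 3 \cdot 0\right) \left(-132\right) + 46 = \left(-1 + 0\right) \left(-132\right) + 46 = \left(-1\right) \left(-132\right) + 46 = 132 + 46 = 178$)
$\frac{1}{F} = \frac{1}{178}$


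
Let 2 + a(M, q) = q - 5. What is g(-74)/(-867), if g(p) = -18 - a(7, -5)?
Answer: 2/289 ≈ 0.0069204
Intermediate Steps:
a(M, q) = -7 + q (a(M, q) = -2 + (q - 5) = -2 + (-5 + q) = -7 + q)
g(p) = -6 (g(p) = -18 - (-7 - 5) = -18 - 1*(-12) = -18 + 12 = -6)
g(-74)/(-867) = -6/(-867) = -6*(-1/867) = 2/289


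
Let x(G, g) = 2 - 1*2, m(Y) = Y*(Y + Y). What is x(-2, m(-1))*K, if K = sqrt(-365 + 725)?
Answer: 0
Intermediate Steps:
m(Y) = 2*Y**2 (m(Y) = Y*(2*Y) = 2*Y**2)
K = 6*sqrt(10) (K = sqrt(360) = 6*sqrt(10) ≈ 18.974)
x(G, g) = 0 (x(G, g) = 2 - 2 = 0)
x(-2, m(-1))*K = 0*(6*sqrt(10)) = 0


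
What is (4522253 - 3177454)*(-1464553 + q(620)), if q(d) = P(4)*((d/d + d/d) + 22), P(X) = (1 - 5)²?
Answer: -1969013007031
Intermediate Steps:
P(X) = 16 (P(X) = (-4)² = 16)
q(d) = 384 (q(d) = 16*((d/d + d/d) + 22) = 16*((1 + 1) + 22) = 16*(2 + 22) = 16*24 = 384)
(4522253 - 3177454)*(-1464553 + q(620)) = (4522253 - 3177454)*(-1464553 + 384) = 1344799*(-1464169) = -1969013007031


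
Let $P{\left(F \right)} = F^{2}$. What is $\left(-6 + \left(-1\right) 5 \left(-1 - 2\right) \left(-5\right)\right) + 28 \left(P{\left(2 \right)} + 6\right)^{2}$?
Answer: $2719$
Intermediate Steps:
$\left(-6 + \left(-1\right) 5 \left(-1 - 2\right) \left(-5\right)\right) + 28 \left(P{\left(2 \right)} + 6\right)^{2} = \left(-6 + \left(-1\right) 5 \left(-1 - 2\right) \left(-5\right)\right) + 28 \left(2^{2} + 6\right)^{2} = \left(-6 + \left(-5\right) \left(-3\right) \left(-5\right)\right) + 28 \left(4 + 6\right)^{2} = \left(-6 + 15 \left(-5\right)\right) + 28 \cdot 10^{2} = \left(-6 - 75\right) + 28 \cdot 100 = -81 + 2800 = 2719$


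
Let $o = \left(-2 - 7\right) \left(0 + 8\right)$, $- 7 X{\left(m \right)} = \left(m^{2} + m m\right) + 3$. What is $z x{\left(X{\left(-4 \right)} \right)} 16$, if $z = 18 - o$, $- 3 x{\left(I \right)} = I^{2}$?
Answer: $-12000$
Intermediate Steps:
$X{\left(m \right)} = - \frac{3}{7} - \frac{2 m^{2}}{7}$ ($X{\left(m \right)} = - \frac{\left(m^{2} + m m\right) + 3}{7} = - \frac{\left(m^{2} + m^{2}\right) + 3}{7} = - \frac{2 m^{2} + 3}{7} = - \frac{3 + 2 m^{2}}{7} = - \frac{3}{7} - \frac{2 m^{2}}{7}$)
$o = -72$ ($o = \left(-9\right) 8 = -72$)
$x{\left(I \right)} = - \frac{I^{2}}{3}$
$z = 90$ ($z = 18 - -72 = 18 + 72 = 90$)
$z x{\left(X{\left(-4 \right)} \right)} 16 = 90 \left(- \frac{\left(- \frac{3}{7} - \frac{2 \left(-4\right)^{2}}{7}\right)^{2}}{3}\right) 16 = 90 \left(- \frac{\left(- \frac{3}{7} - \frac{32}{7}\right)^{2}}{3}\right) 16 = 90 \left(- \frac{\left(-5\right)^{2}}{3}\right) 16 = 90 \left(\left(- \frac{1}{3}\right) 25\right) 16 = 90 \left(- \frac{25}{3}\right) 16 = \left(-750\right) 16 = -12000$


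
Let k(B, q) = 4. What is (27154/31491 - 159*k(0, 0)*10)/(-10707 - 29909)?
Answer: 100127803/639519228 ≈ 0.15657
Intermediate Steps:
(27154/31491 - 159*k(0, 0)*10)/(-10707 - 29909) = (27154/31491 - 636*10)/(-10707 - 29909) = (27154*(1/31491) - 159*40)/(-40616) = (27154/31491 - 6360)*(-1/40616) = -200255606/31491*(-1/40616) = 100127803/639519228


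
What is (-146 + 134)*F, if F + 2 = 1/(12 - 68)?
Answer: 339/14 ≈ 24.214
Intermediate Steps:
F = -113/56 (F = -2 + 1/(12 - 68) = -2 + 1/(-56) = -2 - 1/56 = -113/56 ≈ -2.0179)
(-146 + 134)*F = (-146 + 134)*(-113/56) = -12*(-113/56) = 339/14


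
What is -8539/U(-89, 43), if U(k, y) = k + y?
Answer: 8539/46 ≈ 185.63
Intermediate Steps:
-8539/U(-89, 43) = -8539/(-89 + 43) = -8539/(-46) = -8539*(-1/46) = 8539/46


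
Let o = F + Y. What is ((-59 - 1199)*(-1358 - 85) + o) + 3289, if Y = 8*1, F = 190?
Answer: 1818781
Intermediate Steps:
Y = 8
o = 198 (o = 190 + 8 = 198)
((-59 - 1199)*(-1358 - 85) + o) + 3289 = ((-59 - 1199)*(-1358 - 85) + 198) + 3289 = (-1258*(-1443) + 198) + 3289 = (1815294 + 198) + 3289 = 1815492 + 3289 = 1818781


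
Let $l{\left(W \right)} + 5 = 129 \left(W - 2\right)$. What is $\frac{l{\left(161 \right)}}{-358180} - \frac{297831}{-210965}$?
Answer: $\frac{10235105929}{7556344370} \approx 1.3545$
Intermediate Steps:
$l{\left(W \right)} = -263 + 129 W$ ($l{\left(W \right)} = -5 + 129 \left(W - 2\right) = -5 + 129 \left(-2 + W\right) = -5 + \left(-258 + 129 W\right) = -263 + 129 W$)
$\frac{l{\left(161 \right)}}{-358180} - \frac{297831}{-210965} = \frac{-263 + 129 \cdot 161}{-358180} - \frac{297831}{-210965} = \left(-263 + 20769\right) \left(- \frac{1}{358180}\right) - - \frac{297831}{210965} = 20506 \left(- \frac{1}{358180}\right) + \frac{297831}{210965} = - \frac{10253}{179090} + \frac{297831}{210965} = \frac{10235105929}{7556344370}$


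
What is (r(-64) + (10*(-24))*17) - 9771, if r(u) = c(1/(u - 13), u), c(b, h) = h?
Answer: -13915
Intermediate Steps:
r(u) = u
(r(-64) + (10*(-24))*17) - 9771 = (-64 + (10*(-24))*17) - 9771 = (-64 - 240*17) - 9771 = (-64 - 4080) - 9771 = -4144 - 9771 = -13915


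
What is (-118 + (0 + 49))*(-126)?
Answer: 8694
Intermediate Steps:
(-118 + (0 + 49))*(-126) = (-118 + 49)*(-126) = -69*(-126) = 8694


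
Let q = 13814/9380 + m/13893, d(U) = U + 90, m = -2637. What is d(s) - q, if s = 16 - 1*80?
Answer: 536840333/21719390 ≈ 24.717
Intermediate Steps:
s = -64 (s = 16 - 80 = -64)
d(U) = 90 + U
q = 27863807/21719390 (q = 13814/9380 - 2637/13893 = 13814*(1/9380) - 2637*1/13893 = 6907/4690 - 879/4631 = 27863807/21719390 ≈ 1.2829)
d(s) - q = (90 - 64) - 1*27863807/21719390 = 26 - 27863807/21719390 = 536840333/21719390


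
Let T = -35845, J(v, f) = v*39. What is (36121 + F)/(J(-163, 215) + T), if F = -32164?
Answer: -3957/42202 ≈ -0.093763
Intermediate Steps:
J(v, f) = 39*v
(36121 + F)/(J(-163, 215) + T) = (36121 - 32164)/(39*(-163) - 35845) = 3957/(-6357 - 35845) = 3957/(-42202) = 3957*(-1/42202) = -3957/42202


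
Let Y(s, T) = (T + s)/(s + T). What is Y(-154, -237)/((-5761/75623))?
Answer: -75623/5761 ≈ -13.127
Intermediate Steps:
Y(s, T) = 1 (Y(s, T) = (T + s)/(T + s) = 1)
Y(-154, -237)/((-5761/75623)) = 1/(-5761/75623) = 1*(-75623/5761) = -75623/5761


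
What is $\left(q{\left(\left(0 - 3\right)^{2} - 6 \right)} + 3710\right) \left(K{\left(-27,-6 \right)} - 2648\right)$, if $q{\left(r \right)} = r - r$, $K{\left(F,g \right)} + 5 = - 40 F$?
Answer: $-5835830$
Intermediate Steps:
$K{\left(F,g \right)} = -5 - 40 F$
$q{\left(r \right)} = 0$
$\left(q{\left(\left(0 - 3\right)^{2} - 6 \right)} + 3710\right) \left(K{\left(-27,-6 \right)} - 2648\right) = \left(0 + 3710\right) \left(\left(-5 - -1080\right) - 2648\right) = 3710 \left(\left(-5 + 1080\right) - 2648\right) = 3710 \left(1075 - 2648\right) = 3710 \left(-1573\right) = -5835830$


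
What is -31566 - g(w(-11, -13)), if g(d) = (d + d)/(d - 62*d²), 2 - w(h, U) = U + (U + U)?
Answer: -80209204/2541 ≈ -31566.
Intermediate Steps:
w(h, U) = 2 - 3*U (w(h, U) = 2 - (U + (U + U)) = 2 - (U + 2*U) = 2 - 3*U)
g(d) = 2*d/(d - 62*d²) (g(d) = (2*d)/(d - 62*d²) = 2*d/(d - 62*d²))
-31566 - g(w(-11, -13)) = -31566 - (-2)/(-1 + 62*(2 - 3*(-13))) = -31566 - (-2)/(-1 + 62*(2 + 39)) = -31566 - (-2)/(-1 + 62*41) = -31566 - (-2)/(-1 + 2542) = -31566 - (-2)/2541 = -31566 - 1*(-2/2541) = -31566 + 2/2541 = -80209204/2541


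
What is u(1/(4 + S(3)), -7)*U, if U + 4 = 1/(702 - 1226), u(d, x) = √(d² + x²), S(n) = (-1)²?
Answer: -2097*√1226/2620 ≈ -28.025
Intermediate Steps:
S(n) = 1
U = -2097/524 (U = -4 + 1/(702 - 1226) = -4 + 1/(-524) = -4 - 1/524 = -2097/524 ≈ -4.0019)
u(1/(4 + S(3)), -7)*U = √((1/(4 + 1))² + (-7)²)*(-2097/524) = √((1/5)² + 49)*(-2097/524) = √((⅕)² + 49)*(-2097/524) = √(1/25 + 49)*(-2097/524) = √(1226/25)*(-2097/524) = (√1226/5)*(-2097/524) = -2097*√1226/2620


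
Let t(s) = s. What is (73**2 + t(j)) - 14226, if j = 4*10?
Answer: -8857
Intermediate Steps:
j = 40
(73**2 + t(j)) - 14226 = (73**2 + 40) - 14226 = (5329 + 40) - 14226 = 5369 - 14226 = -8857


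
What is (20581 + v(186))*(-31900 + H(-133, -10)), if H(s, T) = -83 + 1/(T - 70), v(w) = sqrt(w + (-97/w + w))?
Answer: -52659390421/80 - 2558641*sqrt(12851670)/14880 ≈ -6.5886e+8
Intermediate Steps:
v(w) = sqrt(-97/w + 2*w) (v(w) = sqrt(w + (w - 97/w)) = sqrt(-97/w + 2*w))
H(s, T) = -83 + 1/(-70 + T)
(20581 + v(186))*(-31900 + H(-133, -10)) = (20581 + sqrt(-97/186 + 2*186))*(-31900 + (5811 - 83*(-10))/(-70 - 10)) = (20581 + sqrt(-97*1/186 + 372))*(-31900 + (5811 + 830)/(-80)) = (20581 + sqrt(-97/186 + 372))*(-31900 - 1/80*6641) = (20581 + sqrt(69095/186))*(-31900 - 6641/80) = (20581 + sqrt(12851670)/186)*(-2558641/80) = -52659390421/80 - 2558641*sqrt(12851670)/14880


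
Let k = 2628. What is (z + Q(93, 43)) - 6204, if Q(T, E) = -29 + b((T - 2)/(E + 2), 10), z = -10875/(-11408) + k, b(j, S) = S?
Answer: -41000885/11408 ≈ -3594.0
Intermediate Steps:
z = 29991099/11408 (z = -10875/(-11408) + 2628 = -10875*(-1/11408) + 2628 = 10875/11408 + 2628 = 29991099/11408 ≈ 2629.0)
Q(T, E) = -19 (Q(T, E) = -29 + 10 = -19)
(z + Q(93, 43)) - 6204 = (29991099/11408 - 19) - 6204 = 29774347/11408 - 6204 = -41000885/11408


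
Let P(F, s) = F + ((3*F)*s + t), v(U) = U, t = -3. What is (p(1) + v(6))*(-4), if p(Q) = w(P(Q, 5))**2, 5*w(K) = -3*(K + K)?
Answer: -24936/25 ≈ -997.44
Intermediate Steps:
P(F, s) = -3 + F + 3*F*s (P(F, s) = F + ((3*F)*s - 3) = F + (3*F*s - 3) = F + (-3 + 3*F*s) = -3 + F + 3*F*s)
w(K) = -6*K/5 (w(K) = (-3*(K + K))/5 = (-6*K)/5 = -6*K/5)
p(Q) = (18/5 - 96*Q/5)**2 (p(Q) = (-6*(-3 + Q + 3*Q*5)/5)**2 = (-6*(-3 + Q + 15*Q)/5)**2 = (-6*(-3 + 16*Q)/5)**2 = (18/5 - 96*Q/5)**2)
(p(1) + v(6))*(-4) = (36*(3 - 16*1)**2/25 + 6)*(-4) = (36*(3 - 16)**2/25 + 6)*(-4) = ((36/25)*(-13)**2 + 6)*(-4) = ((36/25)*169 + 6)*(-4) = (6084/25 + 6)*(-4) = (6234/25)*(-4) = -24936/25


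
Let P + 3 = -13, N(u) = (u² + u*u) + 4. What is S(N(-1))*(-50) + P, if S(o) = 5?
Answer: -266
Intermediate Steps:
N(u) = 4 + 2*u² (N(u) = (u² + u²) + 4 = 2*u² + 4 = 4 + 2*u²)
P = -16 (P = -3 - 13 = -16)
S(N(-1))*(-50) + P = 5*(-50) - 16 = -250 - 16 = -266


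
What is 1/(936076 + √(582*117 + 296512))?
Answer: 468038/438118956585 - √364606/876237913170 ≈ 1.0676e-6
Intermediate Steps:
1/(936076 + √(582*117 + 296512)) = 1/(936076 + √(68094 + 296512)) = 1/(936076 + √364606)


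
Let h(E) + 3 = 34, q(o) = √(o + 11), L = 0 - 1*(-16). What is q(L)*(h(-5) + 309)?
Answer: 1020*√3 ≈ 1766.7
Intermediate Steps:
L = 16 (L = 0 + 16 = 16)
q(o) = √(11 + o)
h(E) = 31 (h(E) = -3 + 34 = 31)
q(L)*(h(-5) + 309) = √(11 + 16)*(31 + 309) = √27*340 = (3*√3)*340 = 1020*√3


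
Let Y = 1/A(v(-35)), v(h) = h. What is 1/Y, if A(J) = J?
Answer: -35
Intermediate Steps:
Y = -1/35 (Y = 1/(-35) = -1/35 ≈ -0.028571)
1/Y = 1/(-1/35) = -35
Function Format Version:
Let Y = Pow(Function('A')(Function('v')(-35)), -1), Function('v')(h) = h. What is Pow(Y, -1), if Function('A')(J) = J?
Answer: -35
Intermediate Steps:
Y = Rational(-1, 35) (Y = Pow(-35, -1) = Rational(-1, 35) ≈ -0.028571)
Pow(Y, -1) = Pow(Rational(-1, 35), -1) = -35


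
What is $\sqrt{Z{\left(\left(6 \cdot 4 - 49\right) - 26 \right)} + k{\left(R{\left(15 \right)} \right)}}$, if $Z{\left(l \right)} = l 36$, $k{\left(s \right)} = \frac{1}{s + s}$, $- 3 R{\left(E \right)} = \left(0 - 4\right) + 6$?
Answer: $\frac{i \sqrt{7347}}{2} \approx 42.857 i$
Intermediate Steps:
$R{\left(E \right)} = - \frac{2}{3}$ ($R{\left(E \right)} = - \frac{\left(0 - 4\right) + 6}{3} = - \frac{-4 + 6}{3} = \left(- \frac{1}{3}\right) 2 = - \frac{2}{3}$)
$k{\left(s \right)} = \frac{1}{2 s}$
$Z{\left(l \right)} = 36 l$
$\sqrt{Z{\left(\left(6 \cdot 4 - 49\right) - 26 \right)} + k{\left(R{\left(15 \right)} \right)}} = \sqrt{36 \left(\left(6 \cdot 4 - 49\right) - 26\right) + \frac{1}{2 \left(- \frac{2}{3}\right)}} = \sqrt{36 \left(\left(24 - 49\right) - 26\right) + \frac{1}{2} \left(- \frac{3}{2}\right)} = \sqrt{36 \left(-25 - 26\right) - \frac{3}{4}} = \sqrt{36 \left(-51\right) - \frac{3}{4}} = \sqrt{-1836 - \frac{3}{4}} = \sqrt{- \frac{7347}{4}} = \frac{i \sqrt{7347}}{2}$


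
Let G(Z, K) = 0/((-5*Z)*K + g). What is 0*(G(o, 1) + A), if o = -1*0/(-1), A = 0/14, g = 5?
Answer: 0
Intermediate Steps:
A = 0 (A = 0*(1/14) = 0)
o = 0 (o = 0*(-1) = 0)
G(Z, K) = 0 (G(Z, K) = 0/((-5*Z)*K + 5) = 0/(-5*K*Z + 5) = 0/(5 - 5*K*Z) = 0)
0*(G(o, 1) + A) = 0*(0 + 0) = 0*0 = 0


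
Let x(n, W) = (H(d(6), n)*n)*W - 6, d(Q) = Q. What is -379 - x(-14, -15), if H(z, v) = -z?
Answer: 887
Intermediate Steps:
x(n, W) = -6 - 6*W*n (x(n, W) = ((-1*6)*n)*W - 6 = (-6*n)*W - 6 = -6*W*n - 6 = -6 - 6*W*n)
-379 - x(-14, -15) = -379 - (-6 - 6*(-15)*(-14)) = -379 - (-6 - 1260) = -379 - 1*(-1266) = -379 + 1266 = 887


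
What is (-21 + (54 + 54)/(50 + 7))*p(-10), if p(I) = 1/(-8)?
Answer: 363/152 ≈ 2.3882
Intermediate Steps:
p(I) = -⅛
(-21 + (54 + 54)/(50 + 7))*p(-10) = (-21 + (54 + 54)/(50 + 7))*(-⅛) = (-21 + 108/57)*(-⅛) = (-21 + 108*(1/57))*(-⅛) = (-21 + 36/19)*(-⅛) = -363/19*(-⅛) = 363/152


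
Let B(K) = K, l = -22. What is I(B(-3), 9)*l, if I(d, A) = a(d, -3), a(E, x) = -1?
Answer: 22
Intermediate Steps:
I(d, A) = -1
I(B(-3), 9)*l = -1*(-22) = 22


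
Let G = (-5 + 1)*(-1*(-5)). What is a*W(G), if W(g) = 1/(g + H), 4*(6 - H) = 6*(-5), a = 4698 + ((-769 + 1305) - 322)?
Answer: -9824/13 ≈ -755.69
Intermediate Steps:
a = 4912 (a = 4698 + (536 - 322) = 4698 + 214 = 4912)
H = 27/2 (H = 6 - 3*(-5)/2 = 6 - ¼*(-30) = 6 + 15/2 = 27/2 ≈ 13.500)
G = -20 (G = -4*5 = -20)
W(g) = 1/(27/2 + g) (W(g) = 1/(g + 27/2) = 1/(27/2 + g))
a*W(G) = 4912*(2/(27 + 2*(-20))) = 4912*(2/(27 - 40)) = 4912*(2/(-13)) = 4912*(2*(-1/13)) = 4912*(-2/13) = -9824/13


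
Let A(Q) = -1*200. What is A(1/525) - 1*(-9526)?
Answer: 9326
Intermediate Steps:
A(Q) = -200
A(1/525) - 1*(-9526) = -200 - 1*(-9526) = -200 + 9526 = 9326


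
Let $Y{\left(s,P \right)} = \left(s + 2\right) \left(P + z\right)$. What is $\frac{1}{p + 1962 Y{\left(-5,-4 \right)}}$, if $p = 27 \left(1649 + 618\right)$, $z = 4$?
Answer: $\frac{1}{61209} \approx 1.6337 \cdot 10^{-5}$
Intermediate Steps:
$Y{\left(s,P \right)} = \left(2 + s\right) \left(4 + P\right)$ ($Y{\left(s,P \right)} = \left(s + 2\right) \left(P + 4\right) = \left(2 + s\right) \left(4 + P\right)$)
$p = 61209$ ($p = 27 \cdot 2267 = 61209$)
$\frac{1}{p + 1962 Y{\left(-5,-4 \right)}} = \frac{1}{61209 + 1962 \left(8 + 2 \left(-4\right) + 4 \left(-5\right) - -20\right)} = \frac{1}{61209 + 1962 \left(8 - 8 - 20 + 20\right)} = \frac{1}{61209 + 1962 \cdot 0} = \frac{1}{61209 + 0} = \frac{1}{61209}$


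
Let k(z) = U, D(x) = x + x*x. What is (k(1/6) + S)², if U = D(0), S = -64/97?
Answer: 4096/9409 ≈ 0.43533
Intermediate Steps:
D(x) = x + x²
S = -64/97 (S = -64*1/97 = -64/97 ≈ -0.65979)
U = 0 (U = 0*(1 + 0) = 0*1 = 0)
k(z) = 0
(k(1/6) + S)² = (0 - 64/97)² = (-64/97)² = 4096/9409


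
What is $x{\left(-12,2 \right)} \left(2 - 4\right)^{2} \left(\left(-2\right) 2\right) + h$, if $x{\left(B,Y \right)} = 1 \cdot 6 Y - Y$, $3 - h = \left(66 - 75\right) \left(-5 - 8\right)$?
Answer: $-274$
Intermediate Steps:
$h = -114$ ($h = 3 - \left(66 - 75\right) \left(-5 - 8\right) = 3 - \left(-9\right) \left(-13\right) = 3 - 117 = -114$)
$x{\left(B,Y \right)} = 5 Y$ ($x{\left(B,Y \right)} = 6 Y - Y = 5 Y$)
$x{\left(-12,2 \right)} \left(2 - 4\right)^{2} \left(\left(-2\right) 2\right) + h = 5 \cdot 2 \left(2 - 4\right)^{2} \left(\left(-2\right) 2\right) - 114 = 10 \left(-2\right)^{2} \left(-4\right) - 114 = 10 \cdot 4 \left(-4\right) - 114 = 10 \left(-16\right) - 114 = -160 - 114 = -274$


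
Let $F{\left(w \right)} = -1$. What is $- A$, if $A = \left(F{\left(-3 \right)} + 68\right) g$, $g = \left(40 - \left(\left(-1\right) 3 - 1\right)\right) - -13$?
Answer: $-3819$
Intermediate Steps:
$g = 57$ ($g = \left(40 - \left(-3 - 1\right)\right) + 13 = \left(40 - -4\right) + 13 = \left(40 + 4\right) + 13 = 44 + 13 = 57$)
$A = 3819$ ($A = \left(-1 + 68\right) 57 = 67 \cdot 57 = 3819$)
$- A = \left(-1\right) 3819 = -3819$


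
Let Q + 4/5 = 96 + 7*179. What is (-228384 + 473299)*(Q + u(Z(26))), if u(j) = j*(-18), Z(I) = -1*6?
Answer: 356645223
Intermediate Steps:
Z(I) = -6
Q = 6741/5 (Q = -⅘ + (96 + 7*179) = -⅘ + (96 + 1253) = -⅘ + 1349 = 6741/5 ≈ 1348.2)
u(j) = -18*j
(-228384 + 473299)*(Q + u(Z(26))) = (-228384 + 473299)*(6741/5 - 18*(-6)) = 244915*(6741/5 + 108) = 244915*(7281/5) = 356645223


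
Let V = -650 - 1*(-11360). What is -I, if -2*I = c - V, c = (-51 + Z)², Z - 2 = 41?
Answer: -5323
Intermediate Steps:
Z = 43 (Z = 2 + 41 = 43)
V = 10710 (V = -650 + 11360 = 10710)
c = 64 (c = (-51 + 43)² = (-8)² = 64)
I = 5323 (I = -(64 - 1*10710)/2 = -(64 - 10710)/2 = -½*(-10646) = 5323)
-I = -1*5323 = -5323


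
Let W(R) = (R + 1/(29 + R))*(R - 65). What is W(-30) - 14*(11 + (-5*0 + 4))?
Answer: 2735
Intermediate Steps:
W(R) = (-65 + R)*(R + 1/(29 + R)) (W(R) = (R + 1/(29 + R))*(-65 + R) = (-65 + R)*(R + 1/(29 + R)))
W(-30) - 14*(11 + (-5*0 + 4)) = (-65 + (-30)³ - 1884*(-30) - 36*(-30)²)/(29 - 30) - 14*(11 + (-5*0 + 4)) = (-65 - 27000 + 56520 - 36*900)/(-1) - 14*(11 + (0 + 4)) = -(-65 - 27000 + 56520 - 32400) - 14*(11 + 4) = -1*(-2945) - 14*15 = 2945 - 210 = 2735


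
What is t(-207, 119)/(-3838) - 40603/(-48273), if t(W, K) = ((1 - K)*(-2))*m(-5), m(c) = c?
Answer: 106398227/92635887 ≈ 1.1486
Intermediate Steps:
t(W, K) = 10 - 10*K (t(W, K) = ((1 - K)*(-2))*(-5) = (-2 + 2*K)*(-5) = 10 - 10*K)
t(-207, 119)/(-3838) - 40603/(-48273) = (10 - 10*119)/(-3838) - 40603/(-48273) = (10 - 1190)*(-1/3838) - 40603*(-1/48273) = -1180*(-1/3838) + 40603/48273 = 590/1919 + 40603/48273 = 106398227/92635887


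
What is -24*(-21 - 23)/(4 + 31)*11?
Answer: 11616/35 ≈ 331.89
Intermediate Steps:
-24*(-21 - 23)/(4 + 31)*11 = -(-1056)/35*11 = -24*(-44/35)*11 = (1056/35)*11 = 11616/35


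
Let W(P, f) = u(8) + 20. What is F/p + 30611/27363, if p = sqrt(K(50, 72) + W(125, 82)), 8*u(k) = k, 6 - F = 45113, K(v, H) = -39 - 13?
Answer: 4373/3909 + 45107*I*sqrt(31)/31 ≈ 1.1187 + 8101.5*I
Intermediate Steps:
K(v, H) = -52
F = -45107 (F = 6 - 1*45113 = 6 - 45113 = -45107)
u(k) = k/8
W(P, f) = 21 (W(P, f) = (1/8)*8 + 20 = 1 + 20 = 21)
p = I*sqrt(31) (p = sqrt(-52 + 21) = sqrt(-31) = I*sqrt(31) ≈ 5.5678*I)
F/p + 30611/27363 = -45107*(-I*sqrt(31)/31) + 30611/27363 = -(-45107)*I*sqrt(31)/31 + 30611*(1/27363) = 45107*I*sqrt(31)/31 + 4373/3909 = 4373/3909 + 45107*I*sqrt(31)/31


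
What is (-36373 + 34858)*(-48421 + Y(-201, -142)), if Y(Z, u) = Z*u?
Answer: 30116685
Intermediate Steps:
(-36373 + 34858)*(-48421 + Y(-201, -142)) = (-36373 + 34858)*(-48421 - 201*(-142)) = -1515*(-48421 + 28542) = -1515*(-19879) = 30116685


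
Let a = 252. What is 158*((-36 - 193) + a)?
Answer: 3634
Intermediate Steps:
158*((-36 - 193) + a) = 158*((-36 - 193) + 252) = 158*(-229 + 252) = 158*23 = 3634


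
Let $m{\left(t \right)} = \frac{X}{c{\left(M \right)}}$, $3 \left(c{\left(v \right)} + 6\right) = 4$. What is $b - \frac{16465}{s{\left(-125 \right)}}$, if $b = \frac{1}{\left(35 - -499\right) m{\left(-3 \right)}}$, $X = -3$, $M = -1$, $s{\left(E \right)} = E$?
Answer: $\frac{7913254}{60075} \approx 131.72$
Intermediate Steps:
$c{\left(v \right)} = - \frac{14}{3}$ ($c{\left(v \right)} = -6 + \frac{1}{3} \cdot 4 = -6 + \frac{4}{3} = - \frac{14}{3}$)
$m{\left(t \right)} = \frac{9}{14}$ ($m{\left(t \right)} = - \frac{3}{- \frac{14}{3}} = \left(-3\right) \left(- \frac{3}{14}\right) = \frac{9}{14}$)
$b = \frac{7}{2403}$ ($b = \frac{1}{\left(35 - -499\right) \frac{9}{14}} = \frac{1}{\left(35 + 499\right) \frac{9}{14}} = \frac{1}{534 \cdot \frac{9}{14}} = \frac{1}{\frac{2403}{7}} = \frac{7}{2403} \approx 0.002913$)
$b - \frac{16465}{s{\left(-125 \right)}} = \frac{7}{2403} - \frac{16465}{-125} = \frac{7}{2403} - - \frac{3293}{25} = \frac{7}{2403} + \frac{3293}{25} = \frac{7913254}{60075}$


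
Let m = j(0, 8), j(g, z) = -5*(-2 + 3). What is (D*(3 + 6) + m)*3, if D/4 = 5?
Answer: 525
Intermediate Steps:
j(g, z) = -5 (j(g, z) = -5*1 = -5)
D = 20 (D = 4*5 = 20)
m = -5
(D*(3 + 6) + m)*3 = (20*(3 + 6) - 5)*3 = (20*9 - 5)*3 = (180 - 5)*3 = 175*3 = 525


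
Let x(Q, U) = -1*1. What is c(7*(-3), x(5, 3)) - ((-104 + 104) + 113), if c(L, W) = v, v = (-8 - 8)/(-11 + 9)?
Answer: -105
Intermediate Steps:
x(Q, U) = -1
v = 8 (v = -16/(-2) = -16*(-1/2) = 8)
c(L, W) = 8
c(7*(-3), x(5, 3)) - ((-104 + 104) + 113) = 8 - ((-104 + 104) + 113) = 8 - (0 + 113) = 8 - 1*113 = 8 - 113 = -105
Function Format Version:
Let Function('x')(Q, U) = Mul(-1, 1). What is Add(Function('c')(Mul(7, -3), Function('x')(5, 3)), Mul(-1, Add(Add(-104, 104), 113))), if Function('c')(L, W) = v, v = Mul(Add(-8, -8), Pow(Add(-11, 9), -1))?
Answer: -105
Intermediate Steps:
Function('x')(Q, U) = -1
v = 8 (v = Mul(-16, Pow(-2, -1)) = Mul(-16, Rational(-1, 2)) = 8)
Function('c')(L, W) = 8
Add(Function('c')(Mul(7, -3), Function('x')(5, 3)), Mul(-1, Add(Add(-104, 104), 113))) = Add(8, Mul(-1, Add(Add(-104, 104), 113))) = Add(8, Mul(-1, Add(0, 113))) = Add(8, Mul(-1, 113)) = Add(8, -113) = -105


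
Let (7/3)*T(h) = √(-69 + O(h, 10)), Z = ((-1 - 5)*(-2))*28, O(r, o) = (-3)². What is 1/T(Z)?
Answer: -7*I*√15/90 ≈ -0.30123*I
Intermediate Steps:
O(r, o) = 9
Z = 336 (Z = -6*(-2)*28 = 12*28 = 336)
T(h) = 6*I*√15/7 (T(h) = 3*√(-69 + 9)/7 = 3*√(-60)/7 = 3*(2*I*√15)/7 = 6*I*√15/7)
1/T(Z) = 1/(6*I*√15/7) = -7*I*√15/90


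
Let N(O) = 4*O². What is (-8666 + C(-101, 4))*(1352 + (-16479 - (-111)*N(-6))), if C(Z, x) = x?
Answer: -7423334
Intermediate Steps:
(-8666 + C(-101, 4))*(1352 + (-16479 - (-111)*N(-6))) = (-8666 + 4)*(1352 + (-16479 - (-111)*4*(-6)²)) = -8662*(1352 + (-16479 - (-111)*4*36)) = -8662*(1352 + (-16479 - (-111)*144)) = -8662*(1352 + (-16479 - 1*(-15984))) = -8662*(1352 + (-16479 + 15984)) = -8662*(1352 - 495) = -8662*857 = -7423334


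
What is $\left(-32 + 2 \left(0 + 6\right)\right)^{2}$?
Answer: $400$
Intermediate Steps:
$\left(-32 + 2 \left(0 + 6\right)\right)^{2} = \left(-32 + 2 \cdot 6\right)^{2} = \left(-32 + 12\right)^{2} = \left(-20\right)^{2} = 400$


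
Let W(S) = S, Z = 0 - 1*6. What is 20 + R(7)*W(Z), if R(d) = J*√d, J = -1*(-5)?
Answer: 20 - 30*√7 ≈ -59.373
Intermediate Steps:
Z = -6 (Z = 0 - 6 = -6)
J = 5
R(d) = 5*√d
20 + R(7)*W(Z) = 20 + (5*√7)*(-6) = 20 - 30*√7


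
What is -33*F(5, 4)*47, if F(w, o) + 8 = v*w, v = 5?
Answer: -26367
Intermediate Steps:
F(w, o) = -8 + 5*w
-33*F(5, 4)*47 = -33*(-8 + 5*5)*47 = -33*(-8 + 25)*47 = -33*17*47 = -561*47 = -26367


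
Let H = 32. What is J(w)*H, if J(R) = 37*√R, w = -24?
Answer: 2368*I*√6 ≈ 5800.4*I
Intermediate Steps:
J(w)*H = (37*√(-24))*32 = (37*(2*I*√6))*32 = (74*I*√6)*32 = 2368*I*√6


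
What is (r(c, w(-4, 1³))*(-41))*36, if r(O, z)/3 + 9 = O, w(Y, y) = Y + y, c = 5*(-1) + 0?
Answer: 61992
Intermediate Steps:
c = -5 (c = -5 + 0 = -5)
r(O, z) = -27 + 3*O
(r(c, w(-4, 1³))*(-41))*36 = ((-27 + 3*(-5))*(-41))*36 = ((-27 - 15)*(-41))*36 = -42*(-41)*36 = 1722*36 = 61992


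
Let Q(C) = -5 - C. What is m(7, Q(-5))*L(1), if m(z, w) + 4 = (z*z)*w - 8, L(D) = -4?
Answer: 48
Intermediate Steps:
m(z, w) = -12 + w*z**2 (m(z, w) = -4 + ((z*z)*w - 8) = -4 + (z**2*w - 8) = -4 + (w*z**2 - 8) = -4 + (-8 + w*z**2) = -12 + w*z**2)
m(7, Q(-5))*L(1) = (-12 + (-5 - 1*(-5))*7**2)*(-4) = (-12 + (-5 + 5)*49)*(-4) = (-12 + 0*49)*(-4) = (-12 + 0)*(-4) = -12*(-4) = 48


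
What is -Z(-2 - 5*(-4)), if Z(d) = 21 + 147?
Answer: -168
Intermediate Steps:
Z(d) = 168
-Z(-2 - 5*(-4)) = -1*168 = -168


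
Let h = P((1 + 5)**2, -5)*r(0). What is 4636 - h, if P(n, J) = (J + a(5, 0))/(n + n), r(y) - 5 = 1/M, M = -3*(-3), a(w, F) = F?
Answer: 1502179/324 ≈ 4636.4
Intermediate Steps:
M = 9
r(y) = 46/9 (r(y) = 5 + 1/9 = 46/9)
P(n, J) = J/(2*n) (P(n, J) = (J + 0)/(n + n) = J/((2*n)) = J*(1/(2*n)) = J/(2*n))
h = -115/324 (h = ((1/2)*(-5)/(1 + 5)**2)*(46/9) = ((1/2)*(-5)/6**2)*(46/9) = ((1/2)*(-5)/36)*(46/9) = ((1/2)*(-5)*(1/36))*(46/9) = -5/72*46/9 = -115/324 ≈ -0.35494)
4636 - h = 4636 - 1*(-115/324) = 4636 + 115/324 = 1502179/324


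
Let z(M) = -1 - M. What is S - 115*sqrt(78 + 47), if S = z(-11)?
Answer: 10 - 575*sqrt(5) ≈ -1275.7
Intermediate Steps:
S = 10 (S = -1 - 1*(-11) = -1 + 11 = 10)
S - 115*sqrt(78 + 47) = 10 - 115*sqrt(78 + 47) = 10 - 575*sqrt(5)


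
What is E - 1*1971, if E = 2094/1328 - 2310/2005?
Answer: -524693265/266264 ≈ -1970.6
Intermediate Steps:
E = 113079/266264 (E = 2094*(1/1328) - 2310*1/2005 = 1047/664 - 462/401 = 113079/266264 ≈ 0.42469)
E - 1*1971 = 113079/266264 - 1*1971 = 113079/266264 - 1971 = -524693265/266264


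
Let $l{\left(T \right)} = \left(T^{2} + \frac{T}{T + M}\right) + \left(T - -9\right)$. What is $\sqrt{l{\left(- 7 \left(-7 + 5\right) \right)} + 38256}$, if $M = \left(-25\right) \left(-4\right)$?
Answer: $\frac{\sqrt{125005674}}{57} \approx 196.15$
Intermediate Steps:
$M = 100$
$l{\left(T \right)} = 9 + T + T^{2} + \frac{T}{100 + T}$ ($l{\left(T \right)} = \left(T^{2} + \frac{T}{T + 100}\right) + \left(T - -9\right) = \left(T^{2} + \frac{T}{100 + T}\right) + \left(T + 9\right) = \left(T^{2} + \frac{T}{100 + T}\right) + \left(9 + T\right) = 9 + T + T^{2} + \frac{T}{100 + T}$)
$\sqrt{l{\left(- 7 \left(-7 + 5\right) \right)} + 38256} = \sqrt{\frac{900 + \left(- 7 \left(-7 + 5\right)\right)^{3} + 101 \left(- 7 \left(-7 + 5\right)\right)^{2} + 110 \left(- 7 \left(-7 + 5\right)\right)}{100 - 7 \left(-7 + 5\right)} + 38256} = \sqrt{\frac{900 + \left(\left(-7\right) \left(-2\right)\right)^{3} + 101 \left(\left(-7\right) \left(-2\right)\right)^{2} + 110 \left(\left(-7\right) \left(-2\right)\right)}{100 - -14} + 38256} = \sqrt{\frac{900 + 14^{3} + 101 \cdot 14^{2} + 110 \cdot 14}{100 + 14} + 38256} = \sqrt{\frac{900 + 2744 + 101 \cdot 196 + 1540}{114} + 38256} = \sqrt{\frac{900 + 2744 + 19796 + 1540}{114} + 38256} = \sqrt{\frac{1}{114} \cdot 24980 + 38256} = \sqrt{\frac{12490}{57} + 38256} = \sqrt{\frac{2193082}{57}} = \frac{\sqrt{125005674}}{57}$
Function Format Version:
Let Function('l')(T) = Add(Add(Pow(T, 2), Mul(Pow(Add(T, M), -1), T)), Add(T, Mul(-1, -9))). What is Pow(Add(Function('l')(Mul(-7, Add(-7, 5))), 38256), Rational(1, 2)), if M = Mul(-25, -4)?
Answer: Mul(Rational(1, 57), Pow(125005674, Rational(1, 2))) ≈ 196.15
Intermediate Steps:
M = 100
Function('l')(T) = Add(9, T, Pow(T, 2), Mul(T, Pow(Add(100, T), -1))) (Function('l')(T) = Add(Add(Pow(T, 2), Mul(Pow(Add(T, 100), -1), T)), Add(T, Mul(-1, -9))) = Add(Add(Pow(T, 2), Mul(Pow(Add(100, T), -1), T)), Add(T, 9)) = Add(Add(Pow(T, 2), Mul(T, Pow(Add(100, T), -1))), Add(9, T)) = Add(9, T, Pow(T, 2), Mul(T, Pow(Add(100, T), -1))))
Pow(Add(Function('l')(Mul(-7, Add(-7, 5))), 38256), Rational(1, 2)) = Pow(Add(Mul(Pow(Add(100, Mul(-7, Add(-7, 5))), -1), Add(900, Pow(Mul(-7, Add(-7, 5)), 3), Mul(101, Pow(Mul(-7, Add(-7, 5)), 2)), Mul(110, Mul(-7, Add(-7, 5))))), 38256), Rational(1, 2)) = Pow(Add(Mul(Pow(Add(100, Mul(-7, -2)), -1), Add(900, Pow(Mul(-7, -2), 3), Mul(101, Pow(Mul(-7, -2), 2)), Mul(110, Mul(-7, -2)))), 38256), Rational(1, 2)) = Pow(Add(Mul(Pow(Add(100, 14), -1), Add(900, Pow(14, 3), Mul(101, Pow(14, 2)), Mul(110, 14))), 38256), Rational(1, 2)) = Pow(Add(Mul(Pow(114, -1), Add(900, 2744, Mul(101, 196), 1540)), 38256), Rational(1, 2)) = Pow(Add(Mul(Rational(1, 114), Add(900, 2744, 19796, 1540)), 38256), Rational(1, 2)) = Pow(Add(Mul(Rational(1, 114), 24980), 38256), Rational(1, 2)) = Pow(Add(Rational(12490, 57), 38256), Rational(1, 2)) = Pow(Rational(2193082, 57), Rational(1, 2)) = Mul(Rational(1, 57), Pow(125005674, Rational(1, 2)))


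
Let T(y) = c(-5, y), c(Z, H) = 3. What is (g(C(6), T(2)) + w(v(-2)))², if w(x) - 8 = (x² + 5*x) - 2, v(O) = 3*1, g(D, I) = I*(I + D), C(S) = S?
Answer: 3249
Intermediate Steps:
T(y) = 3
g(D, I) = I*(D + I)
v(O) = 3
w(x) = 6 + x² + 5*x (w(x) = 8 + ((x² + 5*x) - 2) = 8 + (-2 + x² + 5*x) = 6 + x² + 5*x)
(g(C(6), T(2)) + w(v(-2)))² = (3*(6 + 3) + (6 + 3² + 5*3))² = (3*9 + (6 + 9 + 15))² = (27 + 30)² = 57² = 3249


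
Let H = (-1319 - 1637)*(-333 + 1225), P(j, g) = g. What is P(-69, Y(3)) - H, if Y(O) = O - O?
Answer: 2636752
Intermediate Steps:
Y(O) = 0
H = -2636752 (H = -2956*892 = -2636752)
P(-69, Y(3)) - H = 0 - 1*(-2636752) = 0 + 2636752 = 2636752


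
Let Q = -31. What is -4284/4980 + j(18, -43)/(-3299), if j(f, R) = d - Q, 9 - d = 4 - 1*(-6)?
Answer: -1190193/1369085 ≈ -0.86933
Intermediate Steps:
d = -1 (d = 9 - (4 - 1*(-6)) = 9 - (4 + 6) = 9 - 1*10 = 9 - 10 = -1)
j(f, R) = 30 (j(f, R) = -1 - 1*(-31) = -1 + 31 = 30)
-4284/4980 + j(18, -43)/(-3299) = -4284/4980 + 30/(-3299) = -4284*1/4980 + 30*(-1/3299) = -357/415 - 30/3299 = -1190193/1369085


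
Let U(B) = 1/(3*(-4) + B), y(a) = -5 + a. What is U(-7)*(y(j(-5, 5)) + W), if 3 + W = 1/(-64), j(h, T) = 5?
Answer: 193/1216 ≈ 0.15872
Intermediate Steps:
W = -193/64 (W = -3 + 1/(-64) = -3 - 1/64 = -193/64 ≈ -3.0156)
U(B) = 1/(-12 + B)
U(-7)*(y(j(-5, 5)) + W) = ((-5 + 5) - 193/64)/(-12 - 7) = (0 - 193/64)/(-19) = -1/19*(-193/64) = 193/1216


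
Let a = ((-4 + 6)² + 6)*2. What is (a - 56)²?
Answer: 1296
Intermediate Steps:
a = 20 (a = (2² + 6)*2 = (4 + 6)*2 = 10*2 = 20)
(a - 56)² = (20 - 56)² = (-36)² = 1296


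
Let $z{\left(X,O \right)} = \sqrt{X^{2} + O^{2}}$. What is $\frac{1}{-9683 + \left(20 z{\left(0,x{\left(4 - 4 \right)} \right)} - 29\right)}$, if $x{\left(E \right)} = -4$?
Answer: $- \frac{1}{9632} \approx -0.00010382$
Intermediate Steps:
$z{\left(X,O \right)} = \sqrt{O^{2} + X^{2}}$
$\frac{1}{-9683 + \left(20 z{\left(0,x{\left(4 - 4 \right)} \right)} - 29\right)} = \frac{1}{-9683 - \left(29 - 20 \sqrt{\left(-4\right)^{2} + 0^{2}}\right)} = \frac{1}{-9683 - \left(29 - 20 \sqrt{16 + 0}\right)} = \frac{1}{-9683 - \left(29 - 20 \sqrt{16}\right)} = \frac{1}{-9683 + \left(20 \cdot 4 - 29\right)} = \frac{1}{-9683 + \left(80 - 29\right)} = \frac{1}{-9683 + 51} = \frac{1}{-9632} = - \frac{1}{9632}$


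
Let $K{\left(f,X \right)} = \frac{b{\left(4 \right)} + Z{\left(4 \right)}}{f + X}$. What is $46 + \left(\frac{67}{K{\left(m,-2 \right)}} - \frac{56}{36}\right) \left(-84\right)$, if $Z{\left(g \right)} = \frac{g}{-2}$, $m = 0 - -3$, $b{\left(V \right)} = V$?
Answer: $- \frac{7912}{3} \approx -2637.3$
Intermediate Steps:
$m = 3$ ($m = 0 + 3 = 3$)
$Z{\left(g \right)} = - \frac{g}{2}$ ($Z{\left(g \right)} = g \left(- \frac{1}{2}\right) = - \frac{g}{2}$)
$K{\left(f,X \right)} = \frac{2}{X + f}$ ($K{\left(f,X \right)} = \frac{4 - 2}{f + X} = \frac{4 - 2}{X + f} = \frac{2}{X + f}$)
$46 + \left(\frac{67}{K{\left(m,-2 \right)}} - \frac{56}{36}\right) \left(-84\right) = 46 + \left(\frac{67}{2 \frac{1}{-2 + 3}} - \frac{56}{36}\right) \left(-84\right) = 46 + \left(\frac{67}{2 \cdot 1^{-1}} - \frac{14}{9}\right) \left(-84\right) = 46 + \left(\frac{67}{2 \cdot 1} - \frac{14}{9}\right) \left(-84\right) = 46 + \left(\frac{67}{2} - \frac{14}{9}\right) \left(-84\right) = 46 + \frac{575}{18} \left(-84\right) = 46 - \frac{8050}{3} = - \frac{7912}{3}$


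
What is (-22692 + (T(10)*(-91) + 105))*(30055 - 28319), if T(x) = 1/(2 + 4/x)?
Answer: -117830566/3 ≈ -3.9277e+7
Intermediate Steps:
(-22692 + (T(10)*(-91) + 105))*(30055 - 28319) = (-22692 + (((1/2)*10/(2 + 10))*(-91) + 105))*(30055 - 28319) = (-22692 + (((1/2)*10/12)*(-91) + 105))*1736 = (-22692 + (((1/2)*10*(1/12))*(-91) + 105))*1736 = (-22692 + ((5/12)*(-91) + 105))*1736 = (-22692 + (-455/12 + 105))*1736 = (-22692 + 805/12)*1736 = -271499/12*1736 = -117830566/3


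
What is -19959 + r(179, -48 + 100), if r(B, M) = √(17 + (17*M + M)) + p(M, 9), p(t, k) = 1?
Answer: -19958 + √953 ≈ -19927.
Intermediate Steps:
r(B, M) = 1 + √(17 + 18*M) (r(B, M) = √(17 + (17*M + M)) + 1 = √(17 + 18*M) + 1 = 1 + √(17 + 18*M))
-19959 + r(179, -48 + 100) = -19959 + (1 + √(17 + 18*(-48 + 100))) = -19959 + (1 + √(17 + 18*52)) = -19959 + (1 + √(17 + 936)) = -19959 + (1 + √953) = -19958 + √953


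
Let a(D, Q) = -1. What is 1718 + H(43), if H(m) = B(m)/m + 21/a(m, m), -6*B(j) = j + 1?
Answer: 218891/129 ≈ 1696.8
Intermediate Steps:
B(j) = -⅙ - j/6 (B(j) = -(j + 1)/6 = -(1 + j)/6 = -⅙ - j/6)
H(m) = -21 + (-⅙ - m/6)/m (H(m) = (-⅙ - m/6)/m + 21/(-1) = (-⅙ - m/6)/m + 21*(-1) = (-⅙ - m/6)/m - 21 = -21 + (-⅙ - m/6)/m)
1718 + H(43) = 1718 + (⅙)*(-1 - 127*43)/43 = 1718 + (⅙)*(1/43)*(-1 - 5461) = 1718 + (⅙)*(1/43)*(-5462) = 1718 - 2731/129 = 218891/129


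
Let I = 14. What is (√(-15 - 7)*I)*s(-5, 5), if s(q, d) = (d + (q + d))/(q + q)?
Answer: -7*I*√22 ≈ -32.833*I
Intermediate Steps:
s(q, d) = (q + 2*d)/(2*q) (s(q, d) = (d + (d + q))/((2*q)) = (q + 2*d)*(1/(2*q)) = (q + 2*d)/(2*q))
(√(-15 - 7)*I)*s(-5, 5) = (√(-15 - 7)*14)*((5 + (½)*(-5))/(-5)) = (√(-22)*14)*(-(5 - 5/2)/5) = ((I*√22)*14)*(-⅕*5/2) = (14*I*√22)*(-½) = -7*I*√22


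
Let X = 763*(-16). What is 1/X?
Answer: -1/12208 ≈ -8.1914e-5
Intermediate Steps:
X = -12208
1/X = 1/(-12208) = -1/12208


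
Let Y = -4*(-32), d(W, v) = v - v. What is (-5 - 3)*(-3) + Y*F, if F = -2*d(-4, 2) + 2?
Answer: 280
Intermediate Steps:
d(W, v) = 0
Y = 128
F = 2 (F = -2*0 + 2 = 0 + 2 = 2)
(-5 - 3)*(-3) + Y*F = (-5 - 3)*(-3) + 128*2 = -8*(-3) + 256 = 24 + 256 = 280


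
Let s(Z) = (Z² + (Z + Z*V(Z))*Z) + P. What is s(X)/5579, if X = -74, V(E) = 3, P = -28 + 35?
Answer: 27387/5579 ≈ 4.9089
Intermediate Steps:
P = 7
s(Z) = 7 + 5*Z² (s(Z) = (Z² + (Z + Z*3)*Z) + 7 = (Z² + (Z + 3*Z)*Z) + 7 = (Z² + (4*Z)*Z) + 7 = (Z² + 4*Z²) + 7 = 5*Z² + 7 = 7 + 5*Z²)
s(X)/5579 = (7 + 5*(-74)²)/5579 = (7 + 5*5476)*(1/5579) = (7 + 27380)*(1/5579) = 27387*(1/5579) = 27387/5579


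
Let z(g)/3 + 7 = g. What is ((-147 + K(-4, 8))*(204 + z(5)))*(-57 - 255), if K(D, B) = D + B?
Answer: 8833968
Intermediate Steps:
z(g) = -21 + 3*g
K(D, B) = B + D
((-147 + K(-4, 8))*(204 + z(5)))*(-57 - 255) = ((-147 + (8 - 4))*(204 + (-21 + 3*5)))*(-57 - 255) = ((-147 + 4)*(204 + (-21 + 15)))*(-312) = -143*(204 - 6)*(-312) = -143*198*(-312) = -28314*(-312) = 8833968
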